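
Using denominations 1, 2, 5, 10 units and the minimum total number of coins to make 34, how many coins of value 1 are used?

0

34 = 3×10 + 2×2
Count of 1: 0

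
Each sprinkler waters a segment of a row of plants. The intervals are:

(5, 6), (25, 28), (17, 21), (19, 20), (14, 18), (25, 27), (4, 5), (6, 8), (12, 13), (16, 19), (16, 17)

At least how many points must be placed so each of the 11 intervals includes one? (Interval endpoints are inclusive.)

6

Sorted: [4,5] [5,6] [6,8] [12,13] [16,17] [14,18] [16,19] [19,20] [17,21] [25,27] [25,28]
{[4,5],[5,6]} hit by 5; {[6,8]} hit by 8; {[12,13]} hit by 13; {[16,17],[14,18],[16,19]} hit by 17; {[19,20],[17,21]} hit by 20; {[25,27],[25,28]} hit by 27.
Points: 5, 8, 13, 17, 20, 27 (6 total).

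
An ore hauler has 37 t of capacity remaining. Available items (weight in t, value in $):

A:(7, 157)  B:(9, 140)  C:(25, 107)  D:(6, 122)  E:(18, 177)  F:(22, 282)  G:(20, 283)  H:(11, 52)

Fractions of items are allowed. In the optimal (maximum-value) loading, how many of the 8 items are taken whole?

Sort by value per unit weight and fill in that order.
Order: A (157/7=22.43) > D (122/6=20.33) > B (140/9=15.56) > G (283/20=14.15) > F (282/22=12.82) > E (177/18=9.83) > H (52/11=4.73) > C (107/25=4.28)
Fill: take A (7 @ 157) → take D (6 @ 122) → take B (9 @ 140) → take 15/20 of G → 212.25; 37/37 used.
3 item(s) taken whole; one partial (take 15/20 of G).

3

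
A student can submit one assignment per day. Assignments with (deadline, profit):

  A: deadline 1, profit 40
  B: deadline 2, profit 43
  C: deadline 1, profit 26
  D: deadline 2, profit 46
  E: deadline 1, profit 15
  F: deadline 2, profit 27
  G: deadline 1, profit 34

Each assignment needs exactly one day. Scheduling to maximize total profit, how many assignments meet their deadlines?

2

By profit: D(d2,46), B(d2,43), A(d1,40), G(d1,34), F(d2,27), C(d1,26), E(d1,15)
D→slot 2; B→slot 1; A skipped; G skipped; F skipped; C skipped; E skipped.
2 of 7 scheduled.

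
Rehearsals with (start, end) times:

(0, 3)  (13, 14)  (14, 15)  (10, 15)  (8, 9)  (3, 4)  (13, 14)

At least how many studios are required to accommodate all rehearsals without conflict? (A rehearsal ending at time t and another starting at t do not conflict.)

3

The answer is the maximum number of intervals overlapping at any instant.
Events (time:±→running): 0:+→1 3:-→0 3:+→1 4:-→0 8:+→1 9:-→0 10:+→1 13:+→2 13:+→3 … peak 3.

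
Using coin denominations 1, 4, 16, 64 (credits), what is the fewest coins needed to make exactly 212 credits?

5

212 = 3×64 + 1×16 + 1×4
Total coins = 3 + 1 + 1 = 5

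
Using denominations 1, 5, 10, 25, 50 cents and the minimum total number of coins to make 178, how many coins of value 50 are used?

Greedy: take as many of the largest coin as possible, then repeat with the remainder.
178 = 3×50 + 1×25 + 3×1
Count of 50: 3

3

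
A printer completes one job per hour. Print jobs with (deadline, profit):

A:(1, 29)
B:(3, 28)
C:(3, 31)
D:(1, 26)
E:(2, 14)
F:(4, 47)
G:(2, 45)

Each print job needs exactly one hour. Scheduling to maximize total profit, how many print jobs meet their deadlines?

Take jobs in profit order; each goes to the latest open slot no later than its deadline.
Profit order: F=47 G=45 C=31 A=29 B=28 D=26 E=14
Assign: F→slot 4, G→slot 2, C→slot 3, A→slot 1, B skipped, D skipped, E skipped.
Slots: [1:A] [2:G] [3:C] [4:F]
4 of 7 scheduled.

4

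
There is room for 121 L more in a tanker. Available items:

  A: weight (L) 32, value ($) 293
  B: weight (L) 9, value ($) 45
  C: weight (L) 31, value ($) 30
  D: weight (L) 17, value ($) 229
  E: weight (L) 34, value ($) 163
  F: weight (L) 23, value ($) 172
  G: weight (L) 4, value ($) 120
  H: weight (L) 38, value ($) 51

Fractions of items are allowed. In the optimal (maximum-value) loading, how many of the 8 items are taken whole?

Order: G (120/4=30.00) > D (229/17=13.47) > A (293/32=9.16) > F (172/23=7.48) > B (45/9=5.00) > E (163/34=4.79) > H (51/38=1.34) > C (30/31=0.97)
Fill: take G (4 @ 120) → take D (17 @ 229) → take A (32 @ 293) → take F (23 @ 172) → take B (9 @ 45) → take E (34 @ 163) → take 2/38 of H → 2.68; 121/121 used.
6 item(s) taken whole; one partial (take 2/38 of H).

6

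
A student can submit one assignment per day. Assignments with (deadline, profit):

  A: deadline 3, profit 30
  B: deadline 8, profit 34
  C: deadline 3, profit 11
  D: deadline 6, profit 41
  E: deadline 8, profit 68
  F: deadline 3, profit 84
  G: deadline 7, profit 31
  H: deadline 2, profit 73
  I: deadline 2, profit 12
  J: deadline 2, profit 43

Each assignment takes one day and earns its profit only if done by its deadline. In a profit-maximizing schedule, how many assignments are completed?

7

By profit: F(d3,84), H(d2,73), E(d8,68), J(d2,43), D(d6,41), B(d8,34), G(d7,31), A(d3,30), I(d2,12), C(d3,11)
F→slot 3; H→slot 2; E→slot 8; J→slot 1; D→slot 6; B→slot 7; G→slot 5; A skipped; I skipped; C skipped.
7 of 10 scheduled.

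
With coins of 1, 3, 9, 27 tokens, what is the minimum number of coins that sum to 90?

Use the largest denomination that fits, subtract, and repeat.
90 = 3×27 + 1×9
Total coins = 3 + 1 = 4

4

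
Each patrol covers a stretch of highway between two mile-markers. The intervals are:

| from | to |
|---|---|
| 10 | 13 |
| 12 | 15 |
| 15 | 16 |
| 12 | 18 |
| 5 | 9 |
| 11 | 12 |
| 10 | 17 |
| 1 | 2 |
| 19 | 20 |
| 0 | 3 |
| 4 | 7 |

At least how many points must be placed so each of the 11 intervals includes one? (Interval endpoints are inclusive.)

Sort by right endpoint; whenever an interval is uncovered, place a point at its right end.
By right end: [1,2]  [0,3]  [4,7]  [5,9]  [11,12]  [10,13]  [12,15]  [15,16]  [10,17]  [12,18]  [19,20]
[1,2] uncovered → point at 2; [4,7] uncovered → point at 7; [11,12] uncovered → point at 12; [15,16] uncovered → point at 16; [19,20] uncovered → point at 20.
Points: 2, 7, 12, 16, 20 (5 total).

5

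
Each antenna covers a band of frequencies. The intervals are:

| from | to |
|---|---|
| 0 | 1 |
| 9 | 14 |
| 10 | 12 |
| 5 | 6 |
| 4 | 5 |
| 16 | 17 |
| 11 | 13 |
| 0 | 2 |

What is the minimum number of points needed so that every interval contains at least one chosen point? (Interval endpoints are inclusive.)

Sorted: [0,1] [0,2] [4,5] [5,6] [10,12] [11,13] [9,14] [16,17]
{[0,1],[0,2]} hit by 1; {[4,5],[5,6]} hit by 5; {[10,12],[11,13],[9,14]} hit by 12; {[16,17]} hit by 17.
Points: 1, 5, 12, 17 (4 total).

4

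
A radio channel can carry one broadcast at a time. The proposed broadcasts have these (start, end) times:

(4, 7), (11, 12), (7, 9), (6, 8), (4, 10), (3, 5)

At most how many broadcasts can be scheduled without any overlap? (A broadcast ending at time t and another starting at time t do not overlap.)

3

Sorted by end: (3,5)  (4,7)  (6,8)  (7,9)  (4,10)  (11,12)
take (3,5); take (6,8); take (11,12).
Selected 3 broadcasts.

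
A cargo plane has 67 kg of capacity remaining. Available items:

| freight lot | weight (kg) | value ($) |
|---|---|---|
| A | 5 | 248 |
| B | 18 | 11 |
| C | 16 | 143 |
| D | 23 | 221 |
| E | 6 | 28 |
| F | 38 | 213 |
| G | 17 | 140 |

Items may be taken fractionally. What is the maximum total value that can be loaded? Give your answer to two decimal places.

Ratios (sorted): A 49.60, D 9.61, C 8.94, G 8.24, F 5.61, E 4.67, B 0.61
take A (5 @ 248); take D (23 @ 221); take C (16 @ 143); take G (17 @ 140); take 6/38 of F → 33.63. Capacity used 67/67.
Total value = 785.63

785.63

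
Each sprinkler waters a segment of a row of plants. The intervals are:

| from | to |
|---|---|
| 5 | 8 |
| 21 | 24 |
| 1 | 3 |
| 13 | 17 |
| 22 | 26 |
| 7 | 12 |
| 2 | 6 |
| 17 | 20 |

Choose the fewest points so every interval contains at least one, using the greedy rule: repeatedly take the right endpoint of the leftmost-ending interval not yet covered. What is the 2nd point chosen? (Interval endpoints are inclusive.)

8

Sorted: [1,3] [2,6] [5,8] [7,12] [13,17] [17,20] [21,24] [22,26]
{[1,3],[2,6]} hit by 3; {[5,8],[7,12]} hit by 8; {[13,17],[17,20]} hit by 17; {[21,24],[22,26]} hit by 24.
Points: 3, 8, 17, 24 (4 total).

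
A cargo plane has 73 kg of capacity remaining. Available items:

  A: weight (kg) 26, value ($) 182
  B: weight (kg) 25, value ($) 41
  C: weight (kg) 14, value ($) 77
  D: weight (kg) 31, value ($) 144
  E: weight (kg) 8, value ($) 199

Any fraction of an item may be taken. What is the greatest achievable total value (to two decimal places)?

Greedy by value/weight ratio, highest first.
Ratios (sorted): E 24.88, A 7.00, C 5.50, D 4.65, B 1.64
take E (8 @ 199); take A (26 @ 182); take C (14 @ 77); take 25/31 of D → 116.13. Capacity used 73/73.
Total value = 574.13

574.13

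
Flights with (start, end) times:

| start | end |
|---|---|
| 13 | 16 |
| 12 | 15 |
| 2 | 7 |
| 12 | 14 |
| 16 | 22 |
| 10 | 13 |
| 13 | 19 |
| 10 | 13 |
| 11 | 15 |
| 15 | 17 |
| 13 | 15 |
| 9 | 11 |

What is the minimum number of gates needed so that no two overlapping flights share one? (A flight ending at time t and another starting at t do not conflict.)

6

Count concurrent intervals with a sweep; the peak is the room count.
starts: [2, 9, 10, 10, 11, 12, 12, 13, 13, 13, 15, 16]
ends:   [7, 11, 13, 13, 14, 15, 15, 15, 16, 17, 19, 22]
s2→1 e7→0 s9→1 s10→2 s10→3 e11→2 s11→3 s12→4 s12→5 e13→4 e13→3 s13→4 s13→5 s13→6  — peak 6.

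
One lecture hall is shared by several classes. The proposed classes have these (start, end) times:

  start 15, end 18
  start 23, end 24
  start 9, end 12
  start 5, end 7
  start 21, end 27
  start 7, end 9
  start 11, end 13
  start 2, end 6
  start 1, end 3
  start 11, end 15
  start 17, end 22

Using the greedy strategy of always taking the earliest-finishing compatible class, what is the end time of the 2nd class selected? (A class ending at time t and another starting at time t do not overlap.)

7

Order by finish time; keep every interval that doesn't clash with the previous kept one.
Sorted by end: (1,3)  (2,6)  (5,7)  (7,9)  (9,12)  (11,13)  (11,15)  (15,18)  (17,22)  (23,24)  (21,27)
take (1,3); skip (2,6); take (5,7); take (7,9); take (9,12); skip (11,13); take (15,18); take (23,24).
Selected: (1,3) (5,7) (7,9) (9,12) (15,18) (23,24)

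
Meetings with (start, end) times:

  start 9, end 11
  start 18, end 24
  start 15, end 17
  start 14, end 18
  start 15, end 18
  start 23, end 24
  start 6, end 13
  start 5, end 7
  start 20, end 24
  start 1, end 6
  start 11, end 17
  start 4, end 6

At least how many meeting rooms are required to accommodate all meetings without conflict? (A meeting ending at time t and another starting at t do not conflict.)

Count concurrent intervals with a sweep; the peak is the room count.
starts: [1, 4, 5, 6, 9, 11, 14, 15, 15, 18, 20, 23]
ends:   [6, 6, 7, 11, 13, 17, 17, 18, 18, 24, 24, 24]
s1→1 s4→2 s5→3 e6→2 e6→1 s6→2 e7→1 s9→2 e11→1 s11→2 e13→1 s14→2 s15→3 s15→4  — peak 4.

4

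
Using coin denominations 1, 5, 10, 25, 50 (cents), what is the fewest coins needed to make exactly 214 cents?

9

214 = 4×50 + 1×10 + 4×1
Total coins = 4 + 1 + 4 = 9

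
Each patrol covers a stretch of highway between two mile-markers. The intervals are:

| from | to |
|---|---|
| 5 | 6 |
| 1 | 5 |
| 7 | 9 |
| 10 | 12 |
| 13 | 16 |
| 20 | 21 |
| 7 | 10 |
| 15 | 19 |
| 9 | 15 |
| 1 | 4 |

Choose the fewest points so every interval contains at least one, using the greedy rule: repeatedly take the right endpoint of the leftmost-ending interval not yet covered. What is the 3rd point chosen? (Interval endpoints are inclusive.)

9

Process intervals by earliest right end; each time one isn't hit yet, stab at its right endpoint.
Sorted: [1,4] [1,5] [5,6] [7,9] [7,10] [10,12] [9,15] [13,16] [15,19] [20,21]
{[1,4],[1,5]} hit by 4; {[5,6]} hit by 6; {[7,9],[7,10]} hit by 9; {[10,12],[9,15]} hit by 12; {[13,16],[15,19]} hit by 16; {[20,21]} hit by 21.
Points: 4, 6, 9, 12, 16, 21 (6 total).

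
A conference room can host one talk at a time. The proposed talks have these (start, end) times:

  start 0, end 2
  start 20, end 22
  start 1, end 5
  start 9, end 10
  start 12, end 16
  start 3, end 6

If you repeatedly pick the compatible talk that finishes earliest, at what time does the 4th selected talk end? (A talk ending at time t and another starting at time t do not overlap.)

Order by finish time; keep every interval that doesn't clash with the previous kept one.
By end time: (0,2), (1,5), (3,6), (9,10), (12,16), (20,22).
Pick (0,2); next start ≥ 2 → (3,6); next start ≥ 6 → (9,10); next start ≥ 10 → (12,16); next start ≥ 16 → (20,22).
Selected: (0,2) (3,6) (9,10) (12,16) (20,22)

16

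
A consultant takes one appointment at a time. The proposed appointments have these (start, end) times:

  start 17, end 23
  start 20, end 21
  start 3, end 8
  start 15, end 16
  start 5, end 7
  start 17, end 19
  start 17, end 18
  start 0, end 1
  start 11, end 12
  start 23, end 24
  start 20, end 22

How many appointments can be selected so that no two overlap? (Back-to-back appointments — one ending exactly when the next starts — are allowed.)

7

Order by finish time; keep every interval that doesn't clash with the previous kept one.
By end time: (0,1), (5,7), (3,8), (11,12), (15,16), (17,18), (17,19), (20,21), (20,22), (17,23), (23,24).
Pick (0,1); next start ≥ 1 → (5,7); next start ≥ 7 → (11,12); next start ≥ 12 → (15,16); next start ≥ 16 → (17,18); next start ≥ 18 → (20,21); next start ≥ 21 → (23,24).
Selected 7 appointments.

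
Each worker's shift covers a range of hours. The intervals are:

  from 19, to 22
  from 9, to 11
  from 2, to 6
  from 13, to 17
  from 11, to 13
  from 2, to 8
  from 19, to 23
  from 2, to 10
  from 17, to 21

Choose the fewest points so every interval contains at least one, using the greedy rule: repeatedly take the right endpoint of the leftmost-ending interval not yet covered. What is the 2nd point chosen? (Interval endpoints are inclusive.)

Process intervals by earliest right end; each time one isn't hit yet, stab at its right endpoint.
Sorted: [2,6] [2,8] [2,10] [9,11] [11,13] [13,17] [17,21] [19,22] [19,23]
{[2,6],[2,8],[2,10]} hit by 6; {[9,11],[11,13]} hit by 11; {[13,17],[17,21]} hit by 17; {[19,22],[19,23]} hit by 22.
Points: 6, 11, 17, 22 (4 total).

11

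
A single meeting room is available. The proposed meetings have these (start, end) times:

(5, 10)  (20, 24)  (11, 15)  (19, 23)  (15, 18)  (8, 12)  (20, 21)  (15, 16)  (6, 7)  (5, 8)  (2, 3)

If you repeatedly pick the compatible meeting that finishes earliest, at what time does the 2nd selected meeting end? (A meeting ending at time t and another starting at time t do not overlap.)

7

Order by finish time; keep every interval that doesn't clash with the previous kept one.
By end time: (2,3), (6,7), (5,8), (5,10), (8,12), (11,15), (15,16), (15,18), (20,21), (19,23), (20,24).
Pick (2,3); next start ≥ 3 → (6,7); next start ≥ 7 → (8,12); next start ≥ 12 → (15,16); next start ≥ 16 → (20,21).
Selected: (2,3) (6,7) (8,12) (15,16) (20,21)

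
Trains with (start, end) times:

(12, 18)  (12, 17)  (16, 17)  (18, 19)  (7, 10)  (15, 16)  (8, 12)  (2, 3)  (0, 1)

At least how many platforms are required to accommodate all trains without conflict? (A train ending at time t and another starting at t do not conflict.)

Events (time:±→running): 0:+→1 1:-→0 2:+→1 3:-→0 7:+→1 8:+→2 10:-→1 12:-→0 12:+→1 12:+→2 15:+→3 … peak 3.

3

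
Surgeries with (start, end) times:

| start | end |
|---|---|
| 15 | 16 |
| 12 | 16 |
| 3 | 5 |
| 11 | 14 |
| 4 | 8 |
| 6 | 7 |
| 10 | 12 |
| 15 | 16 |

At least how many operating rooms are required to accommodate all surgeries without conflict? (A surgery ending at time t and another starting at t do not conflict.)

The answer is the maximum number of intervals overlapping at any instant.
starts: [3, 4, 6, 10, 11, 12, 15, 15]
ends:   [5, 7, 8, 12, 14, 16, 16, 16]
s3→1 s4→2 e5→1 s6→2 e7→1 e8→0 s10→1 s11→2 e12→1 s12→2 e14→1 s15→2 s15→3  — peak 3.

3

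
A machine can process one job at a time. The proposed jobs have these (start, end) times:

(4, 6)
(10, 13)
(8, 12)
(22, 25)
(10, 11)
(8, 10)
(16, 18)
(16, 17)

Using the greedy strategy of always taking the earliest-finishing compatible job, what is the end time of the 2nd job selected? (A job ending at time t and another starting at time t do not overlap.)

Sort by end time and greedily take each interval whose start is ≥ the last chosen end.
Sorted by end: (4,6)  (8,10)  (10,11)  (8,12)  (10,13)  (16,17)  (16,18)  (22,25)
take (4,6); take (8,10); take (10,11); skip (8,12); take (16,17); take (22,25).
Selected: (4,6) (8,10) (10,11) (16,17) (22,25)

10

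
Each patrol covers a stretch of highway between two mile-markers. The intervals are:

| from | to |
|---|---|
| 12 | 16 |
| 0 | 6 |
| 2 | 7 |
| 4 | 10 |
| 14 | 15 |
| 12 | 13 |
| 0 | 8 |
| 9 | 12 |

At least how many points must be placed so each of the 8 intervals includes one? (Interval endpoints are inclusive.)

3

By right end: [0,6]  [2,7]  [0,8]  [4,10]  [9,12]  [12,13]  [14,15]  [12,16]
[0,6] uncovered → point at 6; [9,12] uncovered → point at 12; [14,15] uncovered → point at 15.
Points: 6, 12, 15 (3 total).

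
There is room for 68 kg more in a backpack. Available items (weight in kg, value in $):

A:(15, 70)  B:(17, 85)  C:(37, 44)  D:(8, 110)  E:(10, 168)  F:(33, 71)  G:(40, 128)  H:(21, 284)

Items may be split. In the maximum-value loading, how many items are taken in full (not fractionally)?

Sort by value per unit weight and fill in that order.
Ratios (sorted): E 16.80, D 13.75, H 13.52, B 5.00, A 4.67, G 3.20, F 2.15, C 1.19
take E (10 @ 168); take D (8 @ 110); take H (21 @ 284); take B (17 @ 85); take 12/15 of A → 56.00. Capacity used 68/68.
4 item(s) taken whole; one partial (take 12/15 of A).

4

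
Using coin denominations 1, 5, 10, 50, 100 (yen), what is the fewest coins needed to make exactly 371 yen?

Greedy: take as many of the largest coin as possible, then repeat with the remainder.
371 − 3×100→71 − 1×50→21 − 2×10→1 − 1×1→0
Total coins = 3 + 1 + 2 + 1 = 7

7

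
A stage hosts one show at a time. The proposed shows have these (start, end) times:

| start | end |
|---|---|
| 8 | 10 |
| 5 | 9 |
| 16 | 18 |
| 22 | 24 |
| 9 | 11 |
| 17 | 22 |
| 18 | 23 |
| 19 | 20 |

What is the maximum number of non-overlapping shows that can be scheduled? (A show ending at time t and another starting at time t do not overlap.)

By end time: (5,9), (8,10), (9,11), (16,18), (19,20), (17,22), (18,23), (22,24).
Pick (5,9); next start ≥ 9 → (9,11); next start ≥ 11 → (16,18); next start ≥ 18 → (19,20); next start ≥ 20 → (22,24).
Selected 5 shows.

5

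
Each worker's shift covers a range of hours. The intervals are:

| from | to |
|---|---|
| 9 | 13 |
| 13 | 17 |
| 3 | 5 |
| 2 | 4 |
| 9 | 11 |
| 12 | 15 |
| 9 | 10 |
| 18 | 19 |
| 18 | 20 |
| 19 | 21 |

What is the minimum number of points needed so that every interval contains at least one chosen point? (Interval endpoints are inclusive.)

4

Sorted: [2,4] [3,5] [9,10] [9,11] [9,13] [12,15] [13,17] [18,19] [18,20] [19,21]
{[2,4],[3,5]} hit by 4; {[9,10],[9,11],[9,13]} hit by 10; {[12,15],[13,17]} hit by 15; {[18,19],[18,20],[19,21]} hit by 19.
Points: 4, 10, 15, 19 (4 total).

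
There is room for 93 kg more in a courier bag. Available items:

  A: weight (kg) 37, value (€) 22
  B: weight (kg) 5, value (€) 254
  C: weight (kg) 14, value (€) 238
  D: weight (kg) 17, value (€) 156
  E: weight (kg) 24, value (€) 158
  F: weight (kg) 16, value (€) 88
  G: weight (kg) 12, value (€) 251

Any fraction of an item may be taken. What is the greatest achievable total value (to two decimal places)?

1147.97

Sort by value per unit weight and fill in that order.
Ratios (sorted): B 50.80, G 20.92, C 17.00, D 9.18, E 6.58, F 5.50, A 0.59
take B (5 @ 254); take G (12 @ 251); take C (14 @ 238); take D (17 @ 156); take E (24 @ 158); take F (16 @ 88); take 5/37 of A → 2.97. Capacity used 93/93.
Total value = 1147.97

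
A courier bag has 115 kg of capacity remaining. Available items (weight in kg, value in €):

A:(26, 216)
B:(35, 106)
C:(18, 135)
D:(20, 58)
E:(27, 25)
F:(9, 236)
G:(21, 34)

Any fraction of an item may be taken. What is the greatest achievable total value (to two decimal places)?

Order: F (236/9=26.22) > A (216/26=8.31) > C (135/18=7.50) > B (106/35=3.03) > D (58/20=2.90) > G (34/21=1.62) > E (25/27=0.93)
Fill: take F (9 @ 236) → take A (26 @ 216) → take C (18 @ 135) → take B (35 @ 106) → take D (20 @ 58) → take 7/21 of G → 11.33; 115/115 used.
Total value = 762.33

762.33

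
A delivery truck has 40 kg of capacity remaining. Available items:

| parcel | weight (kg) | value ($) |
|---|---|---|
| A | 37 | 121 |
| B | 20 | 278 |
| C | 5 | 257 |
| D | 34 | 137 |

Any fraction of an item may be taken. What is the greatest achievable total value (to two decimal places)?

Ratios (sorted): C 51.40, B 13.90, D 4.03, A 3.27
take C (5 @ 257); take B (20 @ 278); take 15/34 of D → 60.44. Capacity used 40/40.
Total value = 595.44

595.44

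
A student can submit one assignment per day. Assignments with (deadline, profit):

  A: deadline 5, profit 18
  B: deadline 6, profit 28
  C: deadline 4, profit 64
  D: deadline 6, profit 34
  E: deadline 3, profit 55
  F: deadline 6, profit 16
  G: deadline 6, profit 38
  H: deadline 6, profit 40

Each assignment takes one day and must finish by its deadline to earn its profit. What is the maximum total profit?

259

Profit order: C=64 E=55 H=40 G=38 D=34 B=28 A=18 F=16
Assign: C→slot 4, E→slot 3, H→slot 6, G→slot 5, D→slot 2, B→slot 1, A skipped, F skipped.
Slots: [1:B] [2:D] [3:E] [4:C] [5:G] [6:H]
Profit = 28 + 34 + 55 + 64 + 38 + 40 = 259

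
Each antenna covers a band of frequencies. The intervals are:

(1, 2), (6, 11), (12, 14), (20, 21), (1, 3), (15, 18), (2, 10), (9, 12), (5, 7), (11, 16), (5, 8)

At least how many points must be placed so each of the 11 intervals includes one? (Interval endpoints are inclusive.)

Sorted: [1,2] [1,3] [5,7] [5,8] [2,10] [6,11] [9,12] [12,14] [11,16] [15,18] [20,21]
{[1,2],[1,3]} hit by 2; {[5,7],[5,8],[2,10],[6,11]} hit by 7; {[9,12],[12,14],[11,16]} hit by 12; {[15,18]} hit by 18; {[20,21]} hit by 21.
Points: 2, 7, 12, 18, 21 (5 total).

5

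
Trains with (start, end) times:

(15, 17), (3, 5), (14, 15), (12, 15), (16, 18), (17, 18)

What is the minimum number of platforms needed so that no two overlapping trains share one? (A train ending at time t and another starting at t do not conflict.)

2

Events (time:±→running): 3:+→1 5:-→0 12:+→1 14:+→2 … peak 2.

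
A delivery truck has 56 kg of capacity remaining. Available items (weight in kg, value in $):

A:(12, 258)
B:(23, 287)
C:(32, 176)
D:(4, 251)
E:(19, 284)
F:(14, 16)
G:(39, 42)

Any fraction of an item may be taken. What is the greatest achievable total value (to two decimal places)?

Greedy by value/weight ratio, highest first.
Order: D (251/4=62.75) > A (258/12=21.50) > E (284/19=14.95) > B (287/23=12.48) > C (176/32=5.50) > F (16/14=1.14) > G (42/39=1.08)
Fill: take D (4 @ 251) → take A (12 @ 258) → take E (19 @ 284) → take 21/23 of B → 262.04; 56/56 used.
Total value = 1055.04

1055.04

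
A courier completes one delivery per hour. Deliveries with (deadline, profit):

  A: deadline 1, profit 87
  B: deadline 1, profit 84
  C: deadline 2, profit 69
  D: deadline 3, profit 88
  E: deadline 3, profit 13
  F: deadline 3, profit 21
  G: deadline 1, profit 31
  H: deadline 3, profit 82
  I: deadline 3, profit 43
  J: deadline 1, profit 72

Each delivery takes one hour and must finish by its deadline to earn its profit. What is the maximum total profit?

257

Take jobs in profit order; each goes to the latest open slot no later than its deadline.
By profit: D(d3,88), A(d1,87), B(d1,84), H(d3,82), J(d1,72), C(d2,69), I(d3,43), G(d1,31), F(d3,21), E(d3,13)
D→slot 3; A→slot 1; B skipped; H→slot 2; J skipped; C skipped; I skipped; G skipped; F skipped; E skipped.
Profit = 87 + 82 + 88 = 257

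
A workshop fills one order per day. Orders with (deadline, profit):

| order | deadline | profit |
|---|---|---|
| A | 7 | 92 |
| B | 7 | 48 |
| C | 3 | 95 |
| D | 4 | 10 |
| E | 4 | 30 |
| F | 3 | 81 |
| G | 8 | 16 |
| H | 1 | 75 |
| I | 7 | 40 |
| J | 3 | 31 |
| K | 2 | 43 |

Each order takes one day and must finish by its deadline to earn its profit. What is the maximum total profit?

477

By profit: C(d3,95), A(d7,92), F(d3,81), H(d1,75), B(d7,48), K(d2,43), I(d7,40), J(d3,31), E(d4,30), G(d8,16), D(d4,10)
C→slot 3; A→slot 7; F→slot 2; H→slot 1; B→slot 6; K skipped; I→slot 5; J skipped; E→slot 4; G→slot 8; D skipped.
Profit = 75 + 81 + 95 + 30 + 40 + 48 + 92 + 16 = 477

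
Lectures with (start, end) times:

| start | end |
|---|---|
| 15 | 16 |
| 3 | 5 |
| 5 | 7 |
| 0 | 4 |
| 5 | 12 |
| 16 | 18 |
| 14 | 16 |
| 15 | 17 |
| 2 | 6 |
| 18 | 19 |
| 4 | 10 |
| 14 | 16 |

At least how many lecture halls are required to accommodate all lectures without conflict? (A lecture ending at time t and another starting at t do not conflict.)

4

Count concurrent intervals with a sweep; the peak is the room count.
Events (time:±→running): 0:+→1 2:+→2 3:+→3 4:-→2 4:+→3 5:-→2 5:+→3 5:+→4 … peak 4.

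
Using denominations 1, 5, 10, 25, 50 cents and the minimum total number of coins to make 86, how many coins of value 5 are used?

86 − 1×50→36 − 1×25→11 − 1×10→1 − 1×1→0
Count of 5: 0

0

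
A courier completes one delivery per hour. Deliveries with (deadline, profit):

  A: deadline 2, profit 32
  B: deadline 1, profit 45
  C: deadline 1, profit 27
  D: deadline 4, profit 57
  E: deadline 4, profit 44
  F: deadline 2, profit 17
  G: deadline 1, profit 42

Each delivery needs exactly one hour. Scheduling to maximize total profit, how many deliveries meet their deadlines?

4

By profit: D(d4,57), B(d1,45), E(d4,44), G(d1,42), A(d2,32), C(d1,27), F(d2,17)
D→slot 4; B→slot 1; E→slot 3; G skipped; A→slot 2; C skipped; F skipped.
4 of 7 scheduled.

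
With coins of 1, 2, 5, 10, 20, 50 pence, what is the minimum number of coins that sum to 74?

4

Use the largest denomination that fits, subtract, and repeat.
74 = 1×50 + 1×20 + 2×2
Total coins = 1 + 1 + 2 = 4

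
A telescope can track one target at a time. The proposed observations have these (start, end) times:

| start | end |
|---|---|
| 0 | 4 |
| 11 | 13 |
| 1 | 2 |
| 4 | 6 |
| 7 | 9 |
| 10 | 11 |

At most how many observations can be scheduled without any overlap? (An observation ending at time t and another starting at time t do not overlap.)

5

Sorted by end: (1,2)  (0,4)  (4,6)  (7,9)  (10,11)  (11,13)
take (1,2); skip (0,4); take (4,6); take (7,9); take (10,11); take (11,13).
Selected 5 observations.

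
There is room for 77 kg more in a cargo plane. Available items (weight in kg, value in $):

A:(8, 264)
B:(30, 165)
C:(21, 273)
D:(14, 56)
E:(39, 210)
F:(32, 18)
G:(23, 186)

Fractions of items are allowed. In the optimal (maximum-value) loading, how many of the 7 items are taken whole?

Ratios (sorted): A 33.00, C 13.00, G 8.09, B 5.50, E 5.38, D 4.00, F 0.56
take A (8 @ 264); take C (21 @ 273); take G (23 @ 186); take 25/30 of B → 137.50. Capacity used 77/77.
3 item(s) taken whole; one partial (take 25/30 of B).

3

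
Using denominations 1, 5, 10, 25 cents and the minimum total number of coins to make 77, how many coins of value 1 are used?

2

Greedy: take as many of the largest coin as possible, then repeat with the remainder.
77 − 3×25→2 − 2×1→0
Count of 1: 2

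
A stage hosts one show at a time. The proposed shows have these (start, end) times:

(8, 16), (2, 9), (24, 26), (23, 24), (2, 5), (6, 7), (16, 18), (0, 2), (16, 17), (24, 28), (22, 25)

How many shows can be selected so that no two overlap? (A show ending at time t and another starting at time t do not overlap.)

7

Sort by end time and greedily take each interval whose start is ≥ the last chosen end.
Sorted by end: (0,2)  (2,5)  (6,7)  (2,9)  (8,16)  (16,17)  (16,18)  (23,24)  (22,25)  (24,26)  (24,28)
take (0,2); take (2,5); take (6,7); take (8,16); take (16,17); skip (16,18); take (23,24); take (24,26).
Selected 7 shows.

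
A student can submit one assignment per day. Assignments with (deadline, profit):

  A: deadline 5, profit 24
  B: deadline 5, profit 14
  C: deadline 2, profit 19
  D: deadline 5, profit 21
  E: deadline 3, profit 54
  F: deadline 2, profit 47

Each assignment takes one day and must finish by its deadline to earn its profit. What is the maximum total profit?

165

Sort by profit descending; place each in the latest free slot ≤ its deadline.
By profit: E(d3,54), F(d2,47), A(d5,24), D(d5,21), C(d2,19), B(d5,14)
E→slot 3; F→slot 2; A→slot 5; D→slot 4; C→slot 1; B skipped.
Profit = 19 + 47 + 54 + 21 + 24 = 165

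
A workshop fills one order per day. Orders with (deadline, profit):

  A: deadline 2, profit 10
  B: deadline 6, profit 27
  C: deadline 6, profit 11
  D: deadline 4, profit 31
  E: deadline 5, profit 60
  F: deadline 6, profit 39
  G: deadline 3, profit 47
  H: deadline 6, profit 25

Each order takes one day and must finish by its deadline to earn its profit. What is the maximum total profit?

229

By profit: E(d5,60), G(d3,47), F(d6,39), D(d4,31), B(d6,27), H(d6,25), C(d6,11), A(d2,10)
E→slot 5; G→slot 3; F→slot 6; D→slot 4; B→slot 2; H→slot 1; C skipped; A skipped.
Profit = 25 + 27 + 47 + 31 + 60 + 39 = 229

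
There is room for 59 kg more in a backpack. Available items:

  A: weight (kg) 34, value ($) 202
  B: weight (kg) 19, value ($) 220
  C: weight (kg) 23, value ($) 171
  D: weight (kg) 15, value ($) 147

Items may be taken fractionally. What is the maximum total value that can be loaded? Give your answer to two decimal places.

Order: B (220/19=11.58) > D (147/15=9.80) > C (171/23=7.43) > A (202/34=5.94)
Fill: take B (19 @ 220) → take D (15 @ 147) → take C (23 @ 171) → take 2/34 of A → 11.88; 59/59 used.
Total value = 549.88

549.88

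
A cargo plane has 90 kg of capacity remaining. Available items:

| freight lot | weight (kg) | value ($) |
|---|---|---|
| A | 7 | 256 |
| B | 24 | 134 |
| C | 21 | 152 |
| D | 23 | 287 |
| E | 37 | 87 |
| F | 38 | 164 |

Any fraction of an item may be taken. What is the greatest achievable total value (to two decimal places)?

893.74

Order: A (256/7=36.57) > D (287/23=12.48) > C (152/21=7.24) > B (134/24=5.58) > F (164/38=4.32) > E (87/37=2.35)
Fill: take A (7 @ 256) → take D (23 @ 287) → take C (21 @ 152) → take B (24 @ 134) → take 15/38 of F → 64.74; 90/90 used.
Total value = 893.74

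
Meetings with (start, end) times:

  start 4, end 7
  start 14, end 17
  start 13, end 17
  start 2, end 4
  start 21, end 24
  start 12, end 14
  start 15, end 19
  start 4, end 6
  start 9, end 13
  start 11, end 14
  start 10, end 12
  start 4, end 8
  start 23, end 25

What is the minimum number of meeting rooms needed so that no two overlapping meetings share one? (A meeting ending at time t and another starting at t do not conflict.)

3

The answer is the maximum number of intervals overlapping at any instant.
starts: [2, 4, 4, 4, 9, 10, 11, 12, 13, 14, 15, 21, 23]
ends:   [4, 6, 7, 8, 12, 13, 14, 14, 17, 17, 19, 24, 25]
s2→1 e4→0 s4→1 s4→2 s4→3  — peak 3.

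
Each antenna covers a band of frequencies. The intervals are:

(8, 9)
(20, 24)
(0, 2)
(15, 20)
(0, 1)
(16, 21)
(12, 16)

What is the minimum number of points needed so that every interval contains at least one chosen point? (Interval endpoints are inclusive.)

4

By right end: [0,1]  [0,2]  [8,9]  [12,16]  [15,20]  [16,21]  [20,24]
[0,1] uncovered → point at 1; [8,9] uncovered → point at 9; [12,16] uncovered → point at 16; [20,24] uncovered → point at 24.
Points: 1, 9, 16, 24 (4 total).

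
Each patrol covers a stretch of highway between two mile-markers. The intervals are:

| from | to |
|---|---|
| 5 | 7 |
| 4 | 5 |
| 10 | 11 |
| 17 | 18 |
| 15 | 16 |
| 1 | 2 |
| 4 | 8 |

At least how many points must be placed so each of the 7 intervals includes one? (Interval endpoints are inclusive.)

5

Process intervals by earliest right end; each time one isn't hit yet, stab at its right endpoint.
By right end: [1,2]  [4,5]  [5,7]  [4,8]  [10,11]  [15,16]  [17,18]
[1,2] uncovered → point at 2; [4,5] uncovered → point at 5; [10,11] uncovered → point at 11; [15,16] uncovered → point at 16; [17,18] uncovered → point at 18.
Points: 2, 5, 11, 16, 18 (5 total).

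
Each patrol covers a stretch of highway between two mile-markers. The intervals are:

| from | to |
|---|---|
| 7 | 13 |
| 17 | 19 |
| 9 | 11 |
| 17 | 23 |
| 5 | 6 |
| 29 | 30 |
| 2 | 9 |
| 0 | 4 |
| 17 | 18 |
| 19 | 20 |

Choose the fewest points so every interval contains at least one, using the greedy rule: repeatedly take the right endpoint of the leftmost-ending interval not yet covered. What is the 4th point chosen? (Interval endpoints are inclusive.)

18

Sorted: [0,4] [5,6] [2,9] [9,11] [7,13] [17,18] [17,19] [19,20] [17,23] [29,30]
{[0,4]} hit by 4; {[5,6],[2,9]} hit by 6; {[9,11],[7,13]} hit by 11; {[17,18],[17,19]} hit by 18; {[19,20],[17,23]} hit by 20; {[29,30]} hit by 30.
Points: 4, 6, 11, 18, 20, 30 (6 total).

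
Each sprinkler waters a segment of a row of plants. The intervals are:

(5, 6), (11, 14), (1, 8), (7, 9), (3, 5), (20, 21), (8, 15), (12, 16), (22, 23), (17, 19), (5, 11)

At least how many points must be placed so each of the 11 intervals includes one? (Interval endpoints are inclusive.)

6

Process intervals by earliest right end; each time one isn't hit yet, stab at its right endpoint.
Sorted: [3,5] [5,6] [1,8] [7,9] [5,11] [11,14] [8,15] [12,16] [17,19] [20,21] [22,23]
{[3,5],[5,6],[1,8]} hit by 5; {[7,9],[5,11]} hit by 9; {[11,14],[8,15],[12,16]} hit by 14; {[17,19]} hit by 19; {[20,21]} hit by 21; {[22,23]} hit by 23.
Points: 5, 9, 14, 19, 21, 23 (6 total).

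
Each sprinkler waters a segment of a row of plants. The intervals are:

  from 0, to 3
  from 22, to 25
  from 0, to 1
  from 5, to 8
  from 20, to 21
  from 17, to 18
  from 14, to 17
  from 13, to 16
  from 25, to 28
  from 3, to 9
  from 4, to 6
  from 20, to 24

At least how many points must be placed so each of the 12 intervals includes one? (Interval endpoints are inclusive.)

By right end: [0,1]  [0,3]  [4,6]  [5,8]  [3,9]  [13,16]  [14,17]  [17,18]  [20,21]  [20,24]  [22,25]  [25,28]
[0,1] uncovered → point at 1; [4,6] uncovered → point at 6; [13,16] uncovered → point at 16; [17,18] uncovered → point at 18; [20,21] uncovered → point at 21; [22,25] uncovered → point at 25.
Points: 1, 6, 16, 18, 21, 25 (6 total).

6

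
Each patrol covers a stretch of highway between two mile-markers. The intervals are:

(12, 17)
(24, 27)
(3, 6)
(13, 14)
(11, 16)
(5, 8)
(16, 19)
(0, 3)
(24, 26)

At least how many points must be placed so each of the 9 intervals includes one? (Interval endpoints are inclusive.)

5

Sort by right endpoint; whenever an interval is uncovered, place a point at its right end.
Sorted: [0,3] [3,6] [5,8] [13,14] [11,16] [12,17] [16,19] [24,26] [24,27]
{[0,3],[3,6]} hit by 3; {[5,8]} hit by 8; {[13,14],[11,16],[12,17]} hit by 14; {[16,19]} hit by 19; {[24,26],[24,27]} hit by 26.
Points: 3, 8, 14, 19, 26 (5 total).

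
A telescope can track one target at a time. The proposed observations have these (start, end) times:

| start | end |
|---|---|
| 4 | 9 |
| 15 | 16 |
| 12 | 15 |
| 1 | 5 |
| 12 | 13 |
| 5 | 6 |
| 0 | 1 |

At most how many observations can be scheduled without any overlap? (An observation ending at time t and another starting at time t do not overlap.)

By end time: (0,1), (1,5), (5,6), (4,9), (12,13), (12,15), (15,16).
Pick (0,1); next start ≥ 1 → (1,5); next start ≥ 5 → (5,6); next start ≥ 6 → (12,13); next start ≥ 13 → (15,16).
Selected 5 observations.

5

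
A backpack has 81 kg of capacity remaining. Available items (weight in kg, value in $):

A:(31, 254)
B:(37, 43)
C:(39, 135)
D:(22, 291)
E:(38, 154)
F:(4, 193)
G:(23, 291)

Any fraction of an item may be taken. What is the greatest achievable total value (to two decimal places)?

1033.05

Sort by value per unit weight and fill in that order.
Ratios (sorted): F 48.25, D 13.23, G 12.65, A 8.19, E 4.05, C 3.46, B 1.16
take F (4 @ 193); take D (22 @ 291); take G (23 @ 291); take A (31 @ 254); take 1/38 of E → 4.05. Capacity used 81/81.
Total value = 1033.05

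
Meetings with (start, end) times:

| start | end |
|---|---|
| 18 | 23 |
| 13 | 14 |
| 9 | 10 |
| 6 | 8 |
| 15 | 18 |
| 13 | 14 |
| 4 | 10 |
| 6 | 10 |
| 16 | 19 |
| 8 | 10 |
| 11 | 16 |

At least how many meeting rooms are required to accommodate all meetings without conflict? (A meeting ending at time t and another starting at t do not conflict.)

The answer is the maximum number of intervals overlapping at any instant.
starts: [4, 6, 6, 8, 9, 11, 13, 13, 15, 16, 18]
ends:   [8, 10, 10, 10, 10, 14, 14, 16, 18, 19, 23]
s4→1 s6→2 s6→3 e8→2 s8→3 s9→4  — peak 4.

4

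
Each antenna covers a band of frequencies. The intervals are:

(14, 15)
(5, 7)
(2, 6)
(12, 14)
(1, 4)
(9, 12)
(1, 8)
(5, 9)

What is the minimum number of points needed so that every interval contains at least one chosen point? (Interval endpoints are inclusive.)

4

Process intervals by earliest right end; each time one isn't hit yet, stab at its right endpoint.
Sorted: [1,4] [2,6] [5,7] [1,8] [5,9] [9,12] [12,14] [14,15]
{[1,4],[2,6]} hit by 4; {[5,7],[1,8],[5,9]} hit by 7; {[9,12],[12,14]} hit by 12; {[14,15]} hit by 15.
Points: 4, 7, 12, 15 (4 total).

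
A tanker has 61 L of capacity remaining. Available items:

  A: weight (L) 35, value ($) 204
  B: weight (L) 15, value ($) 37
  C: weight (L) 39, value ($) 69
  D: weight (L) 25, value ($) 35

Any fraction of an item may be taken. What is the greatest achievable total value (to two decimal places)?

260.46

Ratios (sorted): A 5.83, B 2.47, C 1.77, D 1.40
take A (35 @ 204); take B (15 @ 37); take 11/39 of C → 19.46. Capacity used 61/61.
Total value = 260.46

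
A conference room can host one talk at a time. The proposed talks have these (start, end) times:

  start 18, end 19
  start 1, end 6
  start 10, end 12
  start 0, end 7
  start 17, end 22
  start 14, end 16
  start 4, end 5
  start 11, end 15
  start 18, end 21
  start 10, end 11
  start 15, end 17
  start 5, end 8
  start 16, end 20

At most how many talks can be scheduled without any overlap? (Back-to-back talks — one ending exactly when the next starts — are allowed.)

6

Sort by end time and greedily take each interval whose start is ≥ the last chosen end.
By end time: (4,5), (1,6), (0,7), (5,8), (10,11), (10,12), (11,15), (14,16), (15,17), (18,19), (16,20), (18,21), (17,22).
Pick (4,5); next start ≥ 5 → (5,8); next start ≥ 8 → (10,11); next start ≥ 11 → (11,15); next start ≥ 15 → (15,17); next start ≥ 17 → (18,19).
Selected 6 talks.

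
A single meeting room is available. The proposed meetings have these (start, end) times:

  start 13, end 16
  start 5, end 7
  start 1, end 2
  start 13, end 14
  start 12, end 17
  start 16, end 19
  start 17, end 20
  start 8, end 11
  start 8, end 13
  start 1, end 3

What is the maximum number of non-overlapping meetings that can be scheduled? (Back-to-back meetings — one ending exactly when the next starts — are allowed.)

5

Order by finish time; keep every interval that doesn't clash with the previous kept one.
By end time: (1,2), (1,3), (5,7), (8,11), (8,13), (13,14), (13,16), (12,17), (16,19), (17,20).
Pick (1,2); next start ≥ 2 → (5,7); next start ≥ 7 → (8,11); next start ≥ 11 → (13,14); next start ≥ 14 → (16,19).
Selected 5 meetings.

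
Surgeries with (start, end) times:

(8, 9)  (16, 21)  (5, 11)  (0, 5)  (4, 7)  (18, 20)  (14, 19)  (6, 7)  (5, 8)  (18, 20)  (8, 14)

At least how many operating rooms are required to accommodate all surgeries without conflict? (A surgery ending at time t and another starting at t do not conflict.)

starts: [0, 4, 5, 5, 6, 8, 8, 14, 16, 18, 18]
ends:   [5, 7, 7, 8, 9, 11, 14, 19, 20, 20, 21]
s0→1 s4→2 e5→1 s5→2 s5→3 s6→4  — peak 4.

4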